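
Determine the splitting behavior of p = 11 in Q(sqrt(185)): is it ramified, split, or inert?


K = Q(sqrt(185)). Since d mod 4 = 1, disc(K) = 185.
Check p | disc: 185 mod 11 = 9.
p does not divide disc. Compute Legendre symbol (d/p):
9^((11-1)/2) mod 11 = 1
(d/p) = 1, so p splits: (p) = P*P' with e=1, f=1, g=2.
Therefore p is split.

split


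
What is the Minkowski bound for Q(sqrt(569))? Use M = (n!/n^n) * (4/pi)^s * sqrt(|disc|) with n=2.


d = 569, d mod 4 = 1, so disc(K) = d = 569; |disc(K)| = 569
Real quadratic field, so n = 2, s = r2 = 0, r1 = 2
M = (n!/n^n) * (4/pi)^s * sqrt(|disc(K)|) = (2!/2^2) * (4/pi)^0 * sqrt(569)
= 0.5 * 1.000000 * 23.853721
= 11.9269

11.9269


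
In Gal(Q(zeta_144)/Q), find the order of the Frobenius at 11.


The Frobenius at p in Gal(Q(zeta_n)/Q) = (Z/nZ)* is the class of p, so its order is ord_144(11), the smallest k >= 1 with 11^k = 1 mod 144.
n = 144 = 2^4 * 3^2, phi(144) = 48; the order divides phi(n).
Divisors of 48: 1, 2, 3, 4, 6, 8, 12, 16, 24, 48
Repeated squaring mod 144: 11^1 = 11, 11^2 = 121, 11^4 = 97, 11^8 = 49, 11^16 = 97, 11^32 = 49
Test divisors in increasing order:
  k=1: 11^1 = 11 mod 144
  k=2: 11^2 = 121 mod 144
  k=3: 11^3 = 121 * 11 = 35 mod 144
  k=4: 11^4 = 97 mod 144
  k=6: 11^6 = 97 * 121 = 73 mod 144
  k=8: 11^8 = 49 mod 144
  k=12: 11^12 = 49 * 97 = 1 mod 144  <- first divisor giving 1
Order = 12

12


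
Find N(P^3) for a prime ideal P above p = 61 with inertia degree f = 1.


N(P^a) = p^(a*f)
= 61^(3*1)
= 61^3
= 226981

226981


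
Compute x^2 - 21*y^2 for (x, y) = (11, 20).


x^2 - d*y^2
= 11^2 - 21*20^2
= 121 - 8400
= -8279

-8279


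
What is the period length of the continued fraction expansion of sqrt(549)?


Run the CF algorithm for sqrt(549).
a_0 = floor(sqrt(549)) = 23; set m_0=0, q_0=1.
Recurrence: m' = q*a - m,  q' = (d - m'^2)/q,  a' = floor((a_0 + m')/q').
  step 1: m=23, q=20, a=2
  step 2: m=17, q=13, a=3
  step 3: m=22, q=5, a=9
  step 4: m=23, q=4, a=11
  step 5: m=21, q=27, a=1
  step 6: m=6, q=19, a=1
  step 7: m=13, q=20, a=1
  step 8: m=7, q=25, a=1
  step 9: m=18, q=9, a=4
  step 10: m=18, q=25, a=1
  step 11: m=7, q=20, a=1
  step 12: m=13, q=19, a=1
  step 13: m=6, q=27, a=1
  step 14: m=21, q=4, a=11
  step 15: m=23, q=5, a=9
  step 16: m=22, q=13, a=3
  step 17: m=17, q=20, a=2
  step 18: m=23, q=1, a=46
a_18 = 2*a_0 = 46, so the period closes here.
sqrt(549) = [23; 2, 3, 9, 11, 1, 1, 1, 1, 4, 1, 1, 1, 1, 11, 9, 3, 2, 46]
Period length = 18

18


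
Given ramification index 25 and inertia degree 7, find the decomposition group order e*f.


|D_P| = e * f
= 25 * 7
= 175

175


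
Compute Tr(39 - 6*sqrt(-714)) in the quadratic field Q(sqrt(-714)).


Tr(a + b*sqrt(d)) = (a + b*sqrt(d)) + (a - b*sqrt(d)) = 2a
= 2 * (39)
= 78

78


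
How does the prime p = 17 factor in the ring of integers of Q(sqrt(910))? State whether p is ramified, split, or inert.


K = Q(sqrt(910)). Since d mod 4 = 2, disc(K) = 3640.
Check p | disc: 3640 mod 17 = 2.
p does not divide disc. Compute Legendre symbol (d/p):
9^((17-1)/2) mod 17 = 1
(d/p) = 1, so p splits: (p) = P*P' with e=1, f=1, g=2.
Therefore p is split.

split


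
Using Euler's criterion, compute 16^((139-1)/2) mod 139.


p = 139 is prime and the exponent is (p-1)/2 = 69, so by Euler's criterion 16^69 = (16/139) = +1 or -1 mod 139.
Compute by square-and-multiply:
  69 = 64 + 4 + 1 (binary 1000101)
  Repeated squaring mod 139: 16^1 = 16, 16^2 = 117, 16^4 = 67, 16^8 = 41, 16^16 = 13, 16^32 = 30, 16^64 = 66
  16^69 = 16^64 * 16^4 * 16^1 = 66 * 67 * 16 mod 139
    66 * 67 = 4422 = 113 mod 139
    113 * 16 = 1808 = 1 mod 139
  16^69 = 1 mod 139
Result 1: 16 is a quadratic residue mod 139.
16^69 mod 139 = 1

1


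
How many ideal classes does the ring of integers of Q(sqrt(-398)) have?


K = Q(sqrt(-398)). d mod 4 = 2, so D = disc(K) = 4d = -1592
h(K) equals the number of primitive reduced positive-definite forms (a, b, c) = a*x^2 + b*x*y + c*y^2 with b^2 - 4ac = D,
where reduced means |b| <= a <= c, with b >= 0 whenever |b| = a or a = c, and primitive means gcd(a, b, c) = 1.
Reduced forces 3a^2 <= |D| = 1592, so 1 <= a <= 23; b must have the parity of D, and c = (b^2 - D)/(4a) must be an integer >= a.
Enumerate a = 1..23, b in [-a, a]:
  a=1: (1, 0, 398)  [1]
  a=2: (2, 0, 199)  [1]
  a=3: (3, -2, 133), (3, 2, 133)  [2]
  a=4..5: none
  a=6: (6, -4, 67), (6, 4, 67)  [2]
  a=7: (7, -2, 57), (7, 2, 57)  [2]
  a=8: none
  a=9: (9, -8, 46), (9, 8, 46)  [2]
  a=10: none
  a=11: (11, -6, 37), (11, 6, 37)  [2]
  a=12..13: none
  a=14: (14, -12, 31), (14, 12, 31)  [2]
  a=15..17: none
  a=18: (18, -8, 23), (18, 8, 23)  [2]
  a=19: (19, -2, 21), (19, 2, 21)  [2]
  a=20: none
  a=21: (21, -16, 22), (21, 16, 22)  [2]
  a=22..23: none
Total reduced forms: 1 + 1 + 2 + 2 + 2 + 2 + 2 + 2 + 2 + 2 + 2 = 20
h = 20

20


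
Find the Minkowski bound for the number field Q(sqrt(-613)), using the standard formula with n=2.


d = -613, d mod 4 = 3, so disc(K) = 4d = -2452; |disc(K)| = 2452
Imaginary quadratic field, so n = 2, s = r2 = 1, r1 = 0
M = (n!/n^n) * (4/pi)^s * sqrt(|disc(K)|) = (2!/2^2) * (4/pi)^1 * sqrt(2452)
= 0.5 * 1.273240 * 49.517674
= 31.5239

31.5239


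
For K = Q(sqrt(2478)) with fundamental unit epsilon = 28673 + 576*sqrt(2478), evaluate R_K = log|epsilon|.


epsilon = 28673 + 576*sqrt(2478)
= 57346.0000
R = ln(57346.0000)
= 10.9569

10.9569


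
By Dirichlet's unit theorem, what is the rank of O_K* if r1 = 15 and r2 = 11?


By Dirichlet's unit theorem:
rank = r1 + r2 - 1
= 15 + 11 - 1
= 25

25


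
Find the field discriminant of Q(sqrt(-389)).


For K = Q(sqrt(d)) with d squarefree: disc(K) = d if d = 1 mod 4, and disc(K) = 4d if d = 2 or 3 mod 4.
Here d = -389, and d mod 4 = 3.
d = 3 mod 4, not 1 (O_K = Z[sqrt(d)]), so disc(K) = 4d = 4 * (-389) = -1556

-1556


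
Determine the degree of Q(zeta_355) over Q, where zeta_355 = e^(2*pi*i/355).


The degree equals Euler's totient phi(355).
355 = 5 * 71
phi(355) = 280

280


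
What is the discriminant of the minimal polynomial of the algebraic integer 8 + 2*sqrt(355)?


The element 8 + 2*sqrt(355) has minimal polynomial:
x^2 - 16*x - 1356
Discriminant = (-16)^2 - 4*(-1356)
= 256 + 5424
= 5680

5680


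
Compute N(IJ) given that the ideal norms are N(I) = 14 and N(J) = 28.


N(IJ) = N(I) * N(J)
= 14 * 28
= 392

392


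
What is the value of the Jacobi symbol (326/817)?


Compute (326/817) via quadratic reciprocity:
  pull out 2: (2/817) = +1  (since 817 mod 8 = 1)
  reciprocity: (163/817) -> +(817/163)
  reduce: (2/163)
  pull out 2: (2/163) = -1  (since 163 mod 8 = 3)
  (1/163) = 1
Product of signs = -1

-1


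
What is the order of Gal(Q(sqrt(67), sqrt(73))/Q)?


The 2 square roots of distinct primes are multiplicatively independent over Q,
so [K:Q] = 2^2 and Gal(K/Q) is isomorphic to (Z/2Z)^2.
|Gal| = 2^2 = 4

4


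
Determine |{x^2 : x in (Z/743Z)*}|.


For prime p, the number of non-zero quadratic residues is (p-1)/2.
= (743-1)/2
= 371

371


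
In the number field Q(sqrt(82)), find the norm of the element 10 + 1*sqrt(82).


N(a + b*sqrt(d)) = a^2 - d*b^2
= (10)^2 - (82)*(1)^2
= 100 - 82
= 18

18


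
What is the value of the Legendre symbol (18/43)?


p = 43 is prime, so compute (18/43) with the reciprocity algorithm (Jacobi-symbol steps: pull out 2s via (2/n), flip via reciprocity, reduce):
  pull out 2: (2/43) = -1  (since 43 mod 8 = 3)
  reciprocity: (9/43) -> +(43/9)
  reduce: (7/9)
  reciprocity: (7/9) -> +(9/7)
  reduce: (2/7)
  pull out 2: (2/7) = +1  (since 7 mod 8 = 7)
  (1/7) = 1
Product of signs = -1
(18/43) = -1

-1


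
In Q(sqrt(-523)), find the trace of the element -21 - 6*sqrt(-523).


Tr(a + b*sqrt(d)) = (a + b*sqrt(d)) + (a - b*sqrt(d)) = 2a
= 2 * (-21)
= -42

-42


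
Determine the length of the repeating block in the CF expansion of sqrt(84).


Run the CF algorithm for sqrt(84).
a_0 = floor(sqrt(84)) = 9; set m_0=0, q_0=1.
Recurrence: m' = q*a - m,  q' = (d - m'^2)/q,  a' = floor((a_0 + m')/q').
  step 1: m=9, q=3, a=6
  step 2: m=9, q=1, a=18
a_2 = 2*a_0 = 18, so the period closes here.
sqrt(84) = [9; 6, 18]
Period length = 2

2


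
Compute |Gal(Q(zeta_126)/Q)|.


|Gal(Q(zeta_126)/Q)| = phi(126)
= 36

36


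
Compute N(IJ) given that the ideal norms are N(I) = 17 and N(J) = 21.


N(IJ) = N(I) * N(J)
= 17 * 21
= 357

357


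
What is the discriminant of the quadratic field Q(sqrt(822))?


For K = Q(sqrt(d)) with d squarefree: disc(K) = d if d = 1 mod 4, and disc(K) = 4d if d = 2 or 3 mod 4.
Here d = 822, and d mod 4 = 2.
d = 2 mod 4, not 1 (O_K = Z[sqrt(d)]), so disc(K) = 4d = 4 * (822) = 3288

3288


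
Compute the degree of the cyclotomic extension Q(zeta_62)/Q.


The degree equals Euler's totient phi(62).
62 = 2 * 31
phi(62) = 30

30


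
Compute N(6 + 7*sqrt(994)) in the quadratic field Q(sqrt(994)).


N(a + b*sqrt(d)) = a^2 - d*b^2
= (6)^2 - (994)*(7)^2
= 36 - 48706
= -48670

-48670


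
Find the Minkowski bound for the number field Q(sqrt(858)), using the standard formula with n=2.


d = 858, d mod 4 = 2, so disc(K) = 4d = 3432; |disc(K)| = 3432
Real quadratic field, so n = 2, s = r2 = 0, r1 = 2
M = (n!/n^n) * (4/pi)^s * sqrt(|disc(K)|) = (2!/2^2) * (4/pi)^0 * sqrt(3432)
= 0.5 * 1.000000 * 58.583274
= 29.2916

29.2916


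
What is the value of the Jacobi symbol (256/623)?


Compute (256/623) via quadratic reciprocity:
  pull out 2: (2/623) = +1  (since 623 mod 8 = 7)
  pull out 2: (2/623) = +1  (since 623 mod 8 = 7)
  pull out 2: (2/623) = +1  (since 623 mod 8 = 7)
  pull out 2: (2/623) = +1  (since 623 mod 8 = 7)
  pull out 2: (2/623) = +1  (since 623 mod 8 = 7)
  pull out 2: (2/623) = +1  (since 623 mod 8 = 7)
  pull out 2: (2/623) = +1  (since 623 mod 8 = 7)
  pull out 2: (2/623) = +1  (since 623 mod 8 = 7)
  (1/623) = 1
Product of signs = 1

1


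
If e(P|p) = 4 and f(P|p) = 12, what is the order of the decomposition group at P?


|D_P| = e * f
= 4 * 12
= 48

48


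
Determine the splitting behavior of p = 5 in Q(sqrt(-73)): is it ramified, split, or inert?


K = Q(sqrt(-73)). Since d mod 4 = 3, disc(K) = -292.
Check p | disc: -292 mod 5 = 3.
p does not divide disc. Compute Legendre symbol (d/p):
2^((5-1)/2) mod 5 = -1
(d/p) = -1, so p is inert: (p) stays prime with e=1, f=2, g=1.
Therefore p is inert.

inert


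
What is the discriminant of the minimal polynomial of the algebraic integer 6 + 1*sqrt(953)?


The element 6 + 1*sqrt(953) has minimal polynomial:
x^2 - 12*x - 917
Discriminant = (-12)^2 - 4*(-917)
= 144 + 3668
= 3812

3812


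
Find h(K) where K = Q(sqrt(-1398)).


K = Q(sqrt(-1398)). d mod 4 = 2, so D = disc(K) = 4d = -5592
h(K) equals the number of primitive reduced positive-definite forms (a, b, c) = a*x^2 + b*x*y + c*y^2 with b^2 - 4ac = D,
where reduced means |b| <= a <= c, with b >= 0 whenever |b| = a or a = c, and primitive means gcd(a, b, c) = 1.
Reduced forces 3a^2 <= |D| = 5592, so 1 <= a <= 43; b must have the parity of D, and c = (b^2 - D)/(4a) must be an integer >= a.
Enumerate a = 1..43, b in [-a, a]:
  a=1: (1, 0, 1398)  [1]
  a=2: (2, 0, 699)  [1]
  a=3: (3, 0, 466)  [1]
  a=4..5: none
  a=6: (6, 0, 233)  [1]
  a=7: (7, -6, 201), (7, 6, 201)  [2]
  a=8..13: none
  a=14: (14, -8, 101), (14, 8, 101)  [2]
  a=15..16: none
  a=17: (17, -16, 86), (17, 16, 86)  [2]
  a=18..20: none
  a=21: (21, -6, 67), (21, 6, 67)  [2]
  a=22..28: none
  a=29: (29, -18, 51), (29, 18, 51)  [2]
  a=30: none
  a=31: (31, -22, 49), (31, 22, 49)  [2]
  a=32..33: none
  a=34: (34, -16, 43), (34, 16, 43)  [2]
  a=35..40: none
  a=41: (41, -36, 42), (41, 36, 42)  [2]
  a=42..43: none
Total reduced forms: 1 + 1 + 1 + 1 + 2 + 2 + 2 + 2 + 2 + 2 + 2 + 2 = 20
h = 20

20


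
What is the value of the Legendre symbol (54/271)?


p = 271 is prime, so compute (54/271) with the reciprocity algorithm (Jacobi-symbol steps: pull out 2s via (2/n), flip via reciprocity, reduce):
  pull out 2: (2/271) = +1  (since 271 mod 8 = 7)
  reciprocity: (27/271) -> -(271/27)
  reduce: (1/27)
  (1/27) = 1
Product of signs = -1
(54/271) = -1

-1


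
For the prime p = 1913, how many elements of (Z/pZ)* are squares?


For prime p, the number of non-zero quadratic residues is (p-1)/2.
= (1913-1)/2
= 956

956


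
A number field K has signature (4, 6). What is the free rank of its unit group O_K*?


By Dirichlet's unit theorem:
rank = r1 + r2 - 1
= 4 + 6 - 1
= 9

9


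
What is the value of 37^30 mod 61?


p = 61 is prime and the exponent is (p-1)/2 = 30, so by Euler's criterion 37^30 = (37/61) = +1 or -1 mod 61.
Compute by square-and-multiply:
  30 = 16 + 8 + 4 + 2 (binary 11110)
  Repeated squaring mod 61: 37^1 = 37, 37^2 = 27, 37^4 = 58, 37^8 = 9, 37^16 = 20
  37^30 = 37^16 * 37^8 * 37^4 * 37^2 = 20 * 9 * 58 * 27 mod 61
    20 * 9 = 180 = 58 mod 61
    58 * 58 = 3364 = 9 mod 61
    9 * 27 = 243 = 60 mod 61
  37^30 = 60 mod 61
Result 60 = p - 1 = -1 mod 61: 37 is a quadratic non-residue mod 61. As a residue in [0, p-1] the value is 60.
37^30 mod 61 = 60

60


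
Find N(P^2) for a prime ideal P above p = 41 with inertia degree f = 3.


N(P^a) = p^(a*f)
= 41^(2*3)
= 41^6
= 4750104241

4750104241


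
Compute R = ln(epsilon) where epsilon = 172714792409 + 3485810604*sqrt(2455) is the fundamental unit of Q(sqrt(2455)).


epsilon = 172714792409 + 3485810604*sqrt(2455)
= 3.4543e+11
R = ln(3.4543e+11)
= 26.5681

26.5681


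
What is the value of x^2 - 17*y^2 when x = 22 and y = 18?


x^2 - d*y^2
= 22^2 - 17*18^2
= 484 - 5508
= -5024

-5024


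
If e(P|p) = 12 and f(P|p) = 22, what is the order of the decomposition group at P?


|D_P| = e * f
= 12 * 22
= 264

264


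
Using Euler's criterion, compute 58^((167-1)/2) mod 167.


p = 167 is prime and the exponent is (p-1)/2 = 83, so by Euler's criterion 58^83 = (58/167) = +1 or -1 mod 167.
Compute by square-and-multiply:
  83 = 64 + 16 + 2 + 1 (binary 1010011)
  Repeated squaring mod 167: 58^1 = 58, 58^2 = 24, 58^4 = 75, 58^8 = 114, 58^16 = 137, 58^32 = 65, 58^64 = 50
  58^83 = 58^64 * 58^16 * 58^2 * 58^1 = 50 * 137 * 24 * 58 mod 167
    50 * 137 = 6850 = 3 mod 167
    3 * 24 = 72 = 72 mod 167
    72 * 58 = 4176 = 1 mod 167
  58^83 = 1 mod 167
Result 1: 58 is a quadratic residue mod 167.
58^83 mod 167 = 1

1


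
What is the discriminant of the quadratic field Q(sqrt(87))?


For K = Q(sqrt(d)) with d squarefree: disc(K) = d if d = 1 mod 4, and disc(K) = 4d if d = 2 or 3 mod 4.
Here d = 87, and d mod 4 = 3.
d = 3 mod 4, not 1 (O_K = Z[sqrt(d)]), so disc(K) = 4d = 4 * (87) = 348

348


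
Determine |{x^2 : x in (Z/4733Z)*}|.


For prime p, the number of non-zero quadratic residues is (p-1)/2.
= (4733-1)/2
= 2366

2366


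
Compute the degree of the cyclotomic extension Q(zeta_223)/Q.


The degree equals Euler's totient phi(223).
223 = 223
phi(223) = 222

222


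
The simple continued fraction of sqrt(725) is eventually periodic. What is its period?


Run the CF algorithm for sqrt(725).
a_0 = floor(sqrt(725)) = 26; set m_0=0, q_0=1.
Recurrence: m' = q*a - m,  q' = (d - m'^2)/q,  a' = floor((a_0 + m')/q').
  step 1: m=26, q=49, a=1
  step 2: m=23, q=4, a=12
  step 3: m=25, q=25, a=2
  step 4: m=25, q=4, a=12
  step 5: m=23, q=49, a=1
  step 6: m=26, q=1, a=52
a_6 = 2*a_0 = 52, so the period closes here.
sqrt(725) = [26; 1, 12, 2, 12, 1, 52]
Period length = 6

6


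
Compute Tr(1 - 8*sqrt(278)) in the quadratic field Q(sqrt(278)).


Tr(a + b*sqrt(d)) = (a + b*sqrt(d)) + (a - b*sqrt(d)) = 2a
= 2 * (1)
= 2

2


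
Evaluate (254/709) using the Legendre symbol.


p = 709 is prime, so compute (254/709) with the reciprocity algorithm (Jacobi-symbol steps: pull out 2s via (2/n), flip via reciprocity, reduce):
  pull out 2: (2/709) = -1  (since 709 mod 8 = 5)
  reciprocity: (127/709) -> +(709/127)
  reduce: (74/127)
  pull out 2: (2/127) = +1  (since 127 mod 8 = 7)
  reciprocity: (37/127) -> +(127/37)
  reduce: (16/37)
  pull out 2: (2/37) = -1  (since 37 mod 8 = 5)
  pull out 2: (2/37) = -1  (since 37 mod 8 = 5)
  pull out 2: (2/37) = -1  (since 37 mod 8 = 5)
  pull out 2: (2/37) = -1  (since 37 mod 8 = 5)
  (1/37) = 1
Product of signs = -1
(254/709) = -1

-1


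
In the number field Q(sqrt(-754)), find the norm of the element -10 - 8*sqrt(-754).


N(a + b*sqrt(d)) = a^2 - d*b^2
= (-10)^2 - (-754)*(-8)^2
= 100 + 48256
= 48356

48356


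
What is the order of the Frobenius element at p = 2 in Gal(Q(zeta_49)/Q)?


The Frobenius at p in Gal(Q(zeta_n)/Q) = (Z/nZ)* is the class of p, so its order is ord_49(2), the smallest k >= 1 with 2^k = 1 mod 49.
n = 49 = 7^2, phi(49) = 42; the order divides phi(n).
Divisors of 42: 1, 2, 3, 6, 7, 14, 21, 42
Repeated squaring mod 49: 2^1 = 2, 2^2 = 4, 2^4 = 16, 2^8 = 11, 2^16 = 23, 2^32 = 39
Test divisors in increasing order:
  k=1: 2^1 = 2 mod 49
  k=2: 2^2 = 4 mod 49
  k=3: 2^3 = 4 * 2 = 8 mod 49
  k=6: 2^6 = 16 * 4 = 15 mod 49
  k=7: 2^7 = 16 * 4 * 2 = 30 mod 49
  k=14: 2^14 = 11 * 16 * 4 = 18 mod 49
  k=21: 2^21 = 23 * 16 * 2 = 1 mod 49  <- first divisor giving 1
Order = 21

21


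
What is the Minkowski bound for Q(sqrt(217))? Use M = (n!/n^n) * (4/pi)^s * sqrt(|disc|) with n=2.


d = 217, d mod 4 = 1, so disc(K) = d = 217; |disc(K)| = 217
Real quadratic field, so n = 2, s = r2 = 0, r1 = 2
M = (n!/n^n) * (4/pi)^s * sqrt(|disc(K)|) = (2!/2^2) * (4/pi)^0 * sqrt(217)
= 0.5 * 1.000000 * 14.730920
= 7.3655

7.3655


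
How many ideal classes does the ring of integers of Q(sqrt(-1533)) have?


K = Q(sqrt(-1533)). d mod 4 = 3, so D = disc(K) = 4d = -6132
h(K) equals the number of primitive reduced positive-definite forms (a, b, c) = a*x^2 + b*x*y + c*y^2 with b^2 - 4ac = D,
where reduced means |b| <= a <= c, with b >= 0 whenever |b| = a or a = c, and primitive means gcd(a, b, c) = 1.
Reduced forces 3a^2 <= |D| = 6132, so 1 <= a <= 45; b must have the parity of D, and c = (b^2 - D)/(4a) must be an integer >= a.
Enumerate a = 1..45, b in [-a, a]:
  a=1: (1, 0, 1533)  [1]
  a=2: (2, 2, 767)  [1]
  a=3: (3, 0, 511)  [1]
  a=4..5: none
  a=6: (6, 6, 257)  [1]
  a=7: (7, 0, 219)  [1]
  a=8..12: none
  a=13: (13, -2, 118), (13, 2, 118)  [2]
  a=14: (14, 14, 113)  [1]
  a=15..18: none
  a=19: (19, -10, 82), (19, 10, 82)  [2]
  a=20: none
  a=21: (21, 0, 73)  [1]
  a=22: none
  a=23: (23, -20, 71), (23, 20, 71)  [2]
  a=24..25: none
  a=26: (26, -2, 59), (26, 2, 59)  [2]
  a=27..28: none
  a=29: (29, -4, 53), (29, 4, 53)  [2]
  a=30..36: none
  a=37: (37, -26, 46), (37, 26, 46)  [2]
  a=38: (38, -10, 41), (38, 10, 41)  [2]
  a=39: (39, -24, 43), (39, 24, 43)  [2]
  a=40..41: none
  a=42: (42, 42, 47)  [1]
  a=43..45: none
Total reduced forms: 1 + 1 + 1 + 1 + 1 + 2 + 1 + 2 + 1 + 2 + 2 + 2 + 2 + 2 + 2 + 1 = 24
h = 24

24


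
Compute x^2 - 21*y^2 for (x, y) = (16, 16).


x^2 - d*y^2
= 16^2 - 21*16^2
= 256 - 5376
= -5120

-5120


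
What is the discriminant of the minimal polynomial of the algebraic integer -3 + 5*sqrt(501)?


The element -3 + 5*sqrt(501) has minimal polynomial:
x^2 + 6*x - 12516
Discriminant = (6)^2 - 4*(-12516)
= 36 + 50064
= 50100

50100


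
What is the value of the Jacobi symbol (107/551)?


Compute (107/551) via quadratic reciprocity:
  reciprocity: (107/551) -> -(551/107)
  reduce: (16/107)
  pull out 2: (2/107) = -1  (since 107 mod 8 = 3)
  pull out 2: (2/107) = -1  (since 107 mod 8 = 3)
  pull out 2: (2/107) = -1  (since 107 mod 8 = 3)
  pull out 2: (2/107) = -1  (since 107 mod 8 = 3)
  (1/107) = 1
Product of signs = -1

-1


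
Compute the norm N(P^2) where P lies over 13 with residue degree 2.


N(P^a) = p^(a*f)
= 13^(2*2)
= 13^4
= 28561

28561


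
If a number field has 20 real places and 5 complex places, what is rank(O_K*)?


By Dirichlet's unit theorem:
rank = r1 + r2 - 1
= 20 + 5 - 1
= 24

24


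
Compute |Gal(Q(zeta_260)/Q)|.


|Gal(Q(zeta_260)/Q)| = phi(260)
= 96

96


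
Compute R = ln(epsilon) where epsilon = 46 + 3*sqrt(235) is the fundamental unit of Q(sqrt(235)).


epsilon = 46 + 3*sqrt(235)
= 91.9891
R = ln(91.9891)
= 4.5217

4.5217


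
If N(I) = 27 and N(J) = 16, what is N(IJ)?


N(IJ) = N(I) * N(J)
= 27 * 16
= 432

432


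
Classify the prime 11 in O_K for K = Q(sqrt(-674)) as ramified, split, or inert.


K = Q(sqrt(-674)). Since d mod 4 = 2, disc(K) = -2696.
Check p | disc: -2696 mod 11 = 10.
p does not divide disc. Compute Legendre symbol (d/p):
8^((11-1)/2) mod 11 = -1
(d/p) = -1, so p is inert: (p) stays prime with e=1, f=2, g=1.
Therefore p is inert.

inert


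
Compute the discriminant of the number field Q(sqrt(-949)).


For K = Q(sqrt(d)) with d squarefree: disc(K) = d if d = 1 mod 4, and disc(K) = 4d if d = 2 or 3 mod 4.
Here d = -949, and d mod 4 = 3.
d = 3 mod 4, not 1 (O_K = Z[sqrt(d)]), so disc(K) = 4d = 4 * (-949) = -3796

-3796


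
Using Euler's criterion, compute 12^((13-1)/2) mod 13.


p = 13 is prime and the exponent is (p-1)/2 = 6, so by Euler's criterion 12^6 = (12/13) = +1 or -1 mod 13.
Compute by square-and-multiply:
  6 = 4 + 2 (binary 110)
  Repeated squaring mod 13: 12^1 = 12, 12^2 = 1, 12^4 = 1
  12^6 = 12^4 * 12^2 = 1 * 1 mod 13
    1 * 1 = 1 = 1 mod 13
  12^6 = 1 mod 13
Result 1: 12 is a quadratic residue mod 13.
12^6 mod 13 = 1

1


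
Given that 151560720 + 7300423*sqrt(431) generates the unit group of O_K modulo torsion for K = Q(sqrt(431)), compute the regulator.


epsilon = 151560720 + 7300423*sqrt(431)
= 3.0312e+08
R = ln(3.0312e+08)
= 19.5296

19.5296


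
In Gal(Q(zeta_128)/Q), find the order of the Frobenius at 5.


The Frobenius at p in Gal(Q(zeta_n)/Q) = (Z/nZ)* is the class of p, so its order is ord_128(5), the smallest k >= 1 with 5^k = 1 mod 128.
n = 128 = 2^7, phi(128) = 64; the order divides phi(n).
Divisors of 64: 1, 2, 4, 8, 16, 32, 64
Repeated squaring mod 128: 5^1 = 5, 5^2 = 25, 5^4 = 113, 5^8 = 97, 5^16 = 65, 5^32 = 1, 5^64 = 1
Test divisors in increasing order:
  k=1: 5^1 = 5 mod 128
  k=2: 5^2 = 25 mod 128
  k=4: 5^4 = 113 mod 128
  k=8: 5^8 = 97 mod 128
  k=16: 5^16 = 65 mod 128
  k=32: 5^32 = 1 mod 128  <- first divisor giving 1
Order = 32

32


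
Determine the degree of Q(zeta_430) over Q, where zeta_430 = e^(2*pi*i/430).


The degree equals Euler's totient phi(430).
430 = 2 * 5 * 43
phi(430) = 168

168


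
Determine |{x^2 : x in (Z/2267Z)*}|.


For prime p, the number of non-zero quadratic residues is (p-1)/2.
= (2267-1)/2
= 1133

1133


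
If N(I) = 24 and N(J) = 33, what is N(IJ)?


N(IJ) = N(I) * N(J)
= 24 * 33
= 792

792


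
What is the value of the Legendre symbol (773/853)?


p = 853 is prime, so compute (773/853) with the reciprocity algorithm (Jacobi-symbol steps: pull out 2s via (2/n), flip via reciprocity, reduce):
  reciprocity: (773/853) -> +(853/773)
  reduce: (80/773)
  pull out 2: (2/773) = -1  (since 773 mod 8 = 5)
  pull out 2: (2/773) = -1  (since 773 mod 8 = 5)
  pull out 2: (2/773) = -1  (since 773 mod 8 = 5)
  pull out 2: (2/773) = -1  (since 773 mod 8 = 5)
  reciprocity: (5/773) -> +(773/5)
  reduce: (3/5)
  reciprocity: (3/5) -> +(5/3)
  reduce: (2/3)
  pull out 2: (2/3) = -1  (since 3 mod 8 = 3)
  (1/3) = 1
Product of signs = -1
(773/853) = -1

-1


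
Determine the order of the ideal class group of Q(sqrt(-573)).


K = Q(sqrt(-573)). d mod 4 = 3, so D = disc(K) = 4d = -2292
h(K) equals the number of primitive reduced positive-definite forms (a, b, c) = a*x^2 + b*x*y + c*y^2 with b^2 - 4ac = D,
where reduced means |b| <= a <= c, with b >= 0 whenever |b| = a or a = c, and primitive means gcd(a, b, c) = 1.
Reduced forces 3a^2 <= |D| = 2292, so 1 <= a <= 27; b must have the parity of D, and c = (b^2 - D)/(4a) must be an integer >= a.
Enumerate a = 1..27, b in [-a, a]:
  a=1: (1, 0, 573)  [1]
  a=2: (2, 2, 287)  [1]
  a=3: (3, 0, 191)  [1]
  a=4..5: none
  a=6: (6, 6, 97)  [1]
  a=7: (7, -2, 82), (7, 2, 82)  [2]
  a=8..12: none
  a=13: (13, -10, 46), (13, 10, 46)  [2]
  a=14: (14, -2, 41), (14, 2, 41)  [2]
  a=15..18: none
  a=19: (19, -8, 31), (19, 8, 31)  [2]
  a=20: none
  a=21: (21, -12, 29), (21, 12, 29)  [2]
  a=22: none
  a=23: (23, -10, 26), (23, 10, 26)  [2]
  a=24..27: none
Total reduced forms: 1 + 1 + 1 + 1 + 2 + 2 + 2 + 2 + 2 + 2 = 16
h = 16

16


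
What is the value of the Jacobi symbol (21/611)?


Compute (21/611) via quadratic reciprocity:
  reciprocity: (21/611) -> +(611/21)
  reduce: (2/21)
  pull out 2: (2/21) = -1  (since 21 mod 8 = 5)
  (1/21) = 1
Product of signs = -1

-1


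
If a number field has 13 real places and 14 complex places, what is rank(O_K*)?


By Dirichlet's unit theorem:
rank = r1 + r2 - 1
= 13 + 14 - 1
= 26

26


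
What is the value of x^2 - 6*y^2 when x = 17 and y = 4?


x^2 - d*y^2
= 17^2 - 6*4^2
= 289 - 96
= 193

193


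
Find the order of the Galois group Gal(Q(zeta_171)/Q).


|Gal(Q(zeta_171)/Q)| = phi(171)
= 108

108


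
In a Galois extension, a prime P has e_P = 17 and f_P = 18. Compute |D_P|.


|D_P| = e * f
= 17 * 18
= 306

306


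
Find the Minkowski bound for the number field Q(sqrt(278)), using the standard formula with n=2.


d = 278, d mod 4 = 2, so disc(K) = 4d = 1112; |disc(K)| = 1112
Real quadratic field, so n = 2, s = r2 = 0, r1 = 2
M = (n!/n^n) * (4/pi)^s * sqrt(|disc(K)|) = (2!/2^2) * (4/pi)^0 * sqrt(1112)
= 0.5 * 1.000000 * 33.346664
= 16.6733

16.6733


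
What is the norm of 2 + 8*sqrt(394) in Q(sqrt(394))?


N(a + b*sqrt(d)) = a^2 - d*b^2
= (2)^2 - (394)*(8)^2
= 4 - 25216
= -25212

-25212


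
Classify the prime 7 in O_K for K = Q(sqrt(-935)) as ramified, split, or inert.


K = Q(sqrt(-935)). Since d mod 4 = 1, disc(K) = -935.
Check p | disc: -935 mod 7 = 3.
p does not divide disc. Compute Legendre symbol (d/p):
3^((7-1)/2) mod 7 = -1
(d/p) = -1, so p is inert: (p) stays prime with e=1, f=2, g=1.
Therefore p is inert.

inert


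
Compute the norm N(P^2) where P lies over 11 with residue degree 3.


N(P^a) = p^(a*f)
= 11^(2*3)
= 11^6
= 1771561

1771561


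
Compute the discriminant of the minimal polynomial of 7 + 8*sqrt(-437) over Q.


The element 7 + 8*sqrt(-437) has minimal polynomial:
x^2 - 14*x + 28017
Discriminant = (-14)^2 - 4*(28017)
= 196 - 112068
= -111872

-111872


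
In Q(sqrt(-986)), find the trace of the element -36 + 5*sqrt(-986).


Tr(a + b*sqrt(d)) = (a + b*sqrt(d)) + (a - b*sqrt(d)) = 2a
= 2 * (-36)
= -72

-72


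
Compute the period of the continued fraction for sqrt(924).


Run the CF algorithm for sqrt(924).
a_0 = floor(sqrt(924)) = 30; set m_0=0, q_0=1.
Recurrence: m' = q*a - m,  q' = (d - m'^2)/q,  a' = floor((a_0 + m')/q').
  step 1: m=30, q=24, a=2
  step 2: m=18, q=25, a=1
  step 3: m=7, q=35, a=1
  step 4: m=28, q=4, a=14
  step 5: m=28, q=35, a=1
  step 6: m=7, q=25, a=1
  step 7: m=18, q=24, a=2
  step 8: m=30, q=1, a=60
a_8 = 2*a_0 = 60, so the period closes here.
sqrt(924) = [30; 2, 1, 1, 14, 1, 1, 2, 60]
Period length = 8

8


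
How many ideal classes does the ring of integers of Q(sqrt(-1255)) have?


K = Q(sqrt(-1255)). d mod 4 = 1, so D = disc(K) = d = -1255
h(K) equals the number of primitive reduced positive-definite forms (a, b, c) = a*x^2 + b*x*y + c*y^2 with b^2 - 4ac = D,
where reduced means |b| <= a <= c, with b >= 0 whenever |b| = a or a = c, and primitive means gcd(a, b, c) = 1.
Reduced forces 3a^2 <= |D| = 1255, so 1 <= a <= 20; b must have the parity of D, and c = (b^2 - D)/(4a) must be an integer >= a.
Enumerate a = 1..20, b in [-a, a]:
  a=1: (1, 1, 314)  [1]
  a=2: (2, -1, 157), (2, 1, 157)  [2]
  a=3: none
  a=4: (4, -3, 79), (4, 3, 79)  [2]
  a=5: (5, 5, 64)  [1]
  a=6..7: none
  a=8: (8, -5, 40), (8, 5, 40)  [2]
  a=9: none
  a=10: (10, -5, 32), (10, 5, 32)  [2]
  a=11..15: none
  a=16: (16, -5, 20), (16, 5, 20)  [2]
  a=17..20: none
Total reduced forms: 1 + 2 + 2 + 1 + 2 + 2 + 2 = 12
h = 12

12


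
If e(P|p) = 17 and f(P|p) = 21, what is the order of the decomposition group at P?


|D_P| = e * f
= 17 * 21
= 357

357


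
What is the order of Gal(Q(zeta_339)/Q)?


|Gal(Q(zeta_339)/Q)| = phi(339)
= 224

224


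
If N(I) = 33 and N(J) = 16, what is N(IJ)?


N(IJ) = N(I) * N(J)
= 33 * 16
= 528

528


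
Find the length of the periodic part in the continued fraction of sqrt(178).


Run the CF algorithm for sqrt(178).
a_0 = floor(sqrt(178)) = 13; set m_0=0, q_0=1.
Recurrence: m' = q*a - m,  q' = (d - m'^2)/q,  a' = floor((a_0 + m')/q').
  step 1: m=13, q=9, a=2
  step 2: m=5, q=17, a=1
  step 3: m=12, q=2, a=12
  step 4: m=12, q=17, a=1
  step 5: m=5, q=9, a=2
  step 6: m=13, q=1, a=26
a_6 = 2*a_0 = 26, so the period closes here.
sqrt(178) = [13; 2, 1, 12, 1, 2, 26]
Period length = 6

6


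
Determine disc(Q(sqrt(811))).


For K = Q(sqrt(d)) with d squarefree: disc(K) = d if d = 1 mod 4, and disc(K) = 4d if d = 2 or 3 mod 4.
Here d = 811, and d mod 4 = 3.
d = 3 mod 4, not 1 (O_K = Z[sqrt(d)]), so disc(K) = 4d = 4 * (811) = 3244

3244


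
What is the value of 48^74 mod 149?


p = 149 is prime and the exponent is (p-1)/2 = 74, so by Euler's criterion 48^74 = (48/149) = +1 or -1 mod 149.
Compute by square-and-multiply:
  74 = 64 + 8 + 2 (binary 1001010)
  Repeated squaring mod 149: 48^1 = 48, 48^2 = 69, 48^4 = 142, 48^8 = 49, 48^16 = 17, 48^32 = 140, 48^64 = 81
  48^74 = 48^64 * 48^8 * 48^2 = 81 * 49 * 69 mod 149
    81 * 49 = 3969 = 95 mod 149
    95 * 69 = 6555 = 148 mod 149
  48^74 = 148 mod 149
Result 148 = p - 1 = -1 mod 149: 48 is a quadratic non-residue mod 149. As a residue in [0, p-1] the value is 148.
48^74 mod 149 = 148

148


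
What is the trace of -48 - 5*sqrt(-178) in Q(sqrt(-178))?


Tr(a + b*sqrt(d)) = (a + b*sqrt(d)) + (a - b*sqrt(d)) = 2a
= 2 * (-48)
= -96

-96


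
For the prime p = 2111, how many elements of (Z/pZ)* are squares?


For prime p, the number of non-zero quadratic residues is (p-1)/2.
= (2111-1)/2
= 1055

1055


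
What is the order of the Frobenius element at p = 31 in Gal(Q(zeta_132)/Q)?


The Frobenius at p in Gal(Q(zeta_n)/Q) = (Z/nZ)* is the class of p, so its order is ord_132(31), the smallest k >= 1 with 31^k = 1 mod 132.
n = 132 = 2^2 * 3 * 11, phi(132) = 40; the order divides phi(n).
Divisors of 40: 1, 2, 4, 5, 8, 10, 20, 40
Repeated squaring mod 132: 31^1 = 31, 31^2 = 37, 31^4 = 49, 31^8 = 25, 31^16 = 97, 31^32 = 37
Test divisors in increasing order:
  k=1: 31^1 = 31 mod 132
  k=2: 31^2 = 37 mod 132
  k=4: 31^4 = 49 mod 132
  k=5: 31^5 = 49 * 31 = 67 mod 132
  k=8: 31^8 = 25 mod 132
  k=10: 31^10 = 25 * 37 = 1 mod 132  <- first divisor giving 1
Order = 10

10


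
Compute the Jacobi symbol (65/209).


Compute (65/209) via quadratic reciprocity:
  reciprocity: (65/209) -> +(209/65)
  reduce: (14/65)
  pull out 2: (2/65) = +1  (since 65 mod 8 = 1)
  reciprocity: (7/65) -> +(65/7)
  reduce: (2/7)
  pull out 2: (2/7) = +1  (since 7 mod 8 = 7)
  (1/7) = 1
Product of signs = 1

1


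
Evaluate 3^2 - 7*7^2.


x^2 - d*y^2
= 3^2 - 7*7^2
= 9 - 343
= -334

-334


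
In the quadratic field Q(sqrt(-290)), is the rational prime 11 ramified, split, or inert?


K = Q(sqrt(-290)). Since d mod 4 = 2, disc(K) = -1160.
Check p | disc: -1160 mod 11 = 6.
p does not divide disc. Compute Legendre symbol (d/p):
7^((11-1)/2) mod 11 = -1
(d/p) = -1, so p is inert: (p) stays prime with e=1, f=2, g=1.
Therefore p is inert.

inert


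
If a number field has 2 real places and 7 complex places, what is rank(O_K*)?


By Dirichlet's unit theorem:
rank = r1 + r2 - 1
= 2 + 7 - 1
= 8

8


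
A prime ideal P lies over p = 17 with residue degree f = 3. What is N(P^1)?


N(P^a) = p^(a*f)
= 17^(1*3)
= 17^3
= 4913

4913


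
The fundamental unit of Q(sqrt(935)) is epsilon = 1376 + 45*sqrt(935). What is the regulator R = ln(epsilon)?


epsilon = 1376 + 45*sqrt(935)
= 2751.9996
R = ln(2751.9996)
= 7.9201

7.9201


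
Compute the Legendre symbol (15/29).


p = 29 is prime, so compute (15/29) with the reciprocity algorithm (Jacobi-symbol steps: pull out 2s via (2/n), flip via reciprocity, reduce):
  reciprocity: (15/29) -> +(29/15)
  reduce: (14/15)
  pull out 2: (2/15) = +1  (since 15 mod 8 = 7)
  reciprocity: (7/15) -> -(15/7)
  reduce: (1/7)
  (1/7) = 1
Product of signs = -1
(15/29) = -1

-1


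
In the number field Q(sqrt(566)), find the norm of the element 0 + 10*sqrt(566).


N(a + b*sqrt(d)) = a^2 - d*b^2
= (0)^2 - (566)*(10)^2
= 0 - 56600
= -56600

-56600


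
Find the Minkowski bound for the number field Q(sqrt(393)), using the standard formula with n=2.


d = 393, d mod 4 = 1, so disc(K) = d = 393; |disc(K)| = 393
Real quadratic field, so n = 2, s = r2 = 0, r1 = 2
M = (n!/n^n) * (4/pi)^s * sqrt(|disc(K)|) = (2!/2^2) * (4/pi)^0 * sqrt(393)
= 0.5 * 1.000000 * 19.824228
= 9.9121

9.9121


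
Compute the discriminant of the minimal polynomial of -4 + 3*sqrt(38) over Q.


The element -4 + 3*sqrt(38) has minimal polynomial:
x^2 + 8*x - 326
Discriminant = (8)^2 - 4*(-326)
= 64 + 1304
= 1368

1368


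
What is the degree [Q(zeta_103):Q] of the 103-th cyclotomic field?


The degree equals Euler's totient phi(103).
103 = 103
phi(103) = 102

102


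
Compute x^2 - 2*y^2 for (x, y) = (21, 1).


x^2 - d*y^2
= 21^2 - 2*1^2
= 441 - 2
= 439

439


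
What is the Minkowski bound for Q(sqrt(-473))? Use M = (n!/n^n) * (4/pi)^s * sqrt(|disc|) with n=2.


d = -473, d mod 4 = 3, so disc(K) = 4d = -1892; |disc(K)| = 1892
Imaginary quadratic field, so n = 2, s = r2 = 1, r1 = 0
M = (n!/n^n) * (4/pi)^s * sqrt(|disc(K)|) = (2!/2^2) * (4/pi)^1 * sqrt(1892)
= 0.5 * 1.273240 * 43.497126
= 27.6911

27.6911


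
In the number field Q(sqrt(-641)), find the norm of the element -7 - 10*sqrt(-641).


N(a + b*sqrt(d)) = a^2 - d*b^2
= (-7)^2 - (-641)*(-10)^2
= 49 + 64100
= 64149

64149


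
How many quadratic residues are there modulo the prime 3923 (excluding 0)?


For prime p, the number of non-zero quadratic residues is (p-1)/2.
= (3923-1)/2
= 1961

1961


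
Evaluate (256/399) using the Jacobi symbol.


Compute (256/399) via quadratic reciprocity:
  pull out 2: (2/399) = +1  (since 399 mod 8 = 7)
  pull out 2: (2/399) = +1  (since 399 mod 8 = 7)
  pull out 2: (2/399) = +1  (since 399 mod 8 = 7)
  pull out 2: (2/399) = +1  (since 399 mod 8 = 7)
  pull out 2: (2/399) = +1  (since 399 mod 8 = 7)
  pull out 2: (2/399) = +1  (since 399 mod 8 = 7)
  pull out 2: (2/399) = +1  (since 399 mod 8 = 7)
  pull out 2: (2/399) = +1  (since 399 mod 8 = 7)
  (1/399) = 1
Product of signs = 1

1


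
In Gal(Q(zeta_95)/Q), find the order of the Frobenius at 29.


The Frobenius at p in Gal(Q(zeta_n)/Q) = (Z/nZ)* is the class of p, so its order is ord_95(29), the smallest k >= 1 with 29^k = 1 mod 95.
n = 95 = 5 * 19, phi(95) = 72; the order divides phi(n).
Divisors of 72: 1, 2, 3, 4, 6, 8, 9, 12, 18, 24, 36, 72
Repeated squaring mod 95: 29^1 = 29, 29^2 = 81, 29^4 = 6, 29^8 = 36, 29^16 = 61, 29^32 = 16, 29^64 = 66
Test divisors in increasing order:
  k=1: 29^1 = 29 mod 95
  k=2: 29^2 = 81 mod 95
  k=3: 29^3 = 81 * 29 = 69 mod 95
  k=4: 29^4 = 6 mod 95
  k=6: 29^6 = 6 * 81 = 11 mod 95
  k=8: 29^8 = 36 mod 95
  k=9: 29^9 = 36 * 29 = 94 mod 95
  k=12: 29^12 = 36 * 6 = 26 mod 95
  k=18: 29^18 = 61 * 81 = 1 mod 95  <- first divisor giving 1
Order = 18

18


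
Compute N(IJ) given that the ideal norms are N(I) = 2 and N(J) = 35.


N(IJ) = N(I) * N(J)
= 2 * 35
= 70

70


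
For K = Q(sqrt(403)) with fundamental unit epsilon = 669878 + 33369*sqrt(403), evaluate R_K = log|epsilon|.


epsilon = 669878 + 33369*sqrt(403)
= 1.3398e+06
R = ln(1.3398e+06)
= 14.1080

14.1080


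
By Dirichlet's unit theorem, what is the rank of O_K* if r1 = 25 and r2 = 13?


By Dirichlet's unit theorem:
rank = r1 + r2 - 1
= 25 + 13 - 1
= 37

37


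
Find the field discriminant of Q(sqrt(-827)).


For K = Q(sqrt(d)) with d squarefree: disc(K) = d if d = 1 mod 4, and disc(K) = 4d if d = 2 or 3 mod 4.
Here d = -827, and d mod 4 = 1.
d = 1 mod 4 (O_K = Z[(1+sqrt(d))/2]), so disc(K) = d = -827

-827


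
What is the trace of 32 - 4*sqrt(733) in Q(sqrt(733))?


Tr(a + b*sqrt(d)) = (a + b*sqrt(d)) + (a - b*sqrt(d)) = 2a
= 2 * (32)
= 64

64


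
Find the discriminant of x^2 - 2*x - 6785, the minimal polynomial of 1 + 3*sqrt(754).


The element 1 + 3*sqrt(754) has minimal polynomial:
x^2 - 2*x - 6785
Discriminant = (-2)^2 - 4*(-6785)
= 4 + 27140
= 27144

27144


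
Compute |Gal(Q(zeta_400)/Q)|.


|Gal(Q(zeta_400)/Q)| = phi(400)
= 160

160


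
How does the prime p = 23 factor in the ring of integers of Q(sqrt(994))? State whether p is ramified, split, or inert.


K = Q(sqrt(994)). Since d mod 4 = 2, disc(K) = 3976.
Check p | disc: 3976 mod 23 = 20.
p does not divide disc. Compute Legendre symbol (d/p):
5^((23-1)/2) mod 23 = -1
(d/p) = -1, so p is inert: (p) stays prime with e=1, f=2, g=1.
Therefore p is inert.

inert


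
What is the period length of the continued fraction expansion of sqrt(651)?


Run the CF algorithm for sqrt(651).
a_0 = floor(sqrt(651)) = 25; set m_0=0, q_0=1.
Recurrence: m' = q*a - m,  q' = (d - m'^2)/q,  a' = floor((a_0 + m')/q').
  step 1: m=25, q=26, a=1
  step 2: m=1, q=25, a=1
  step 3: m=24, q=3, a=16
  step 4: m=24, q=25, a=1
  step 5: m=1, q=26, a=1
  step 6: m=25, q=1, a=50
a_6 = 2*a_0 = 50, so the period closes here.
sqrt(651) = [25; 1, 1, 16, 1, 1, 50]
Period length = 6

6


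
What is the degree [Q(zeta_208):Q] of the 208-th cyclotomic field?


The degree equals Euler's totient phi(208).
208 = 2^4 * 13
phi(208) = 96

96


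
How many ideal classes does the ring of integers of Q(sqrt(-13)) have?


K = Q(sqrt(-13)). d mod 4 = 3, so D = disc(K) = 4d = -52
h(K) equals the number of primitive reduced positive-definite forms (a, b, c) = a*x^2 + b*x*y + c*y^2 with b^2 - 4ac = D,
where reduced means |b| <= a <= c, with b >= 0 whenever |b| = a or a = c, and primitive means gcd(a, b, c) = 1.
Reduced forces 3a^2 <= |D| = 52, so 1 <= a <= 4; b must have the parity of D, and c = (b^2 - D)/(4a) must be an integer >= a.
Enumerate a = 1..4, b in [-a, a]:
  a=1: (1, 0, 13)  [1]
  a=2: (2, 2, 7)  [1]
  a=3..4: none
Total reduced forms: 1 + 1 = 2
h = 2

2


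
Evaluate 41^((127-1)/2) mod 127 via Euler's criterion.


p = 127 is prime and the exponent is (p-1)/2 = 63, so by Euler's criterion 41^63 = (41/127) = +1 or -1 mod 127.
Compute by square-and-multiply:
  63 = 32 + 16 + 8 + 4 + 2 + 1 (binary 111111)
  Repeated squaring mod 127: 41^1 = 41, 41^2 = 30, 41^4 = 11, 41^8 = 121, 41^16 = 36, 41^32 = 26
  41^63 = 41^32 * 41^16 * 41^8 * 41^4 * 41^2 * 41^1 = 26 * 36 * 121 * 11 * 30 * 41 mod 127
    26 * 36 = 936 = 47 mod 127
    47 * 121 = 5687 = 99 mod 127
    99 * 11 = 1089 = 73 mod 127
    73 * 30 = 2190 = 31 mod 127
    31 * 41 = 1271 = 1 mod 127
  41^63 = 1 mod 127
Result 1: 41 is a quadratic residue mod 127.
41^63 mod 127 = 1

1


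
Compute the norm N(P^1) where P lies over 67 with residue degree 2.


N(P^a) = p^(a*f)
= 67^(1*2)
= 67^2
= 4489

4489


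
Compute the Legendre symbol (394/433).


p = 433 is prime, so compute (394/433) with the reciprocity algorithm (Jacobi-symbol steps: pull out 2s via (2/n), flip via reciprocity, reduce):
  pull out 2: (2/433) = +1  (since 433 mod 8 = 1)
  reciprocity: (197/433) -> +(433/197)
  reduce: (39/197)
  reciprocity: (39/197) -> +(197/39)
  reduce: (2/39)
  pull out 2: (2/39) = +1  (since 39 mod 8 = 7)
  (1/39) = 1
Product of signs = 1
(394/433) = 1

1


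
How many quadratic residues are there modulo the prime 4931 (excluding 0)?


For prime p, the number of non-zero quadratic residues is (p-1)/2.
= (4931-1)/2
= 2465

2465


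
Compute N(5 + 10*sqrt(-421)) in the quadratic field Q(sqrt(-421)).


N(a + b*sqrt(d)) = a^2 - d*b^2
= (5)^2 - (-421)*(10)^2
= 25 + 42100
= 42125

42125


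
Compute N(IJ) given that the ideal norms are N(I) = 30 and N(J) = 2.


N(IJ) = N(I) * N(J)
= 30 * 2
= 60

60


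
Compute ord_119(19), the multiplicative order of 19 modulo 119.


We want ord_119(19), the smallest k >= 1 with 19^k = 1 mod 119.
n = 119 = 7 * 17, phi(119) = 96; the order divides phi(n).
Divisors of 96: 1, 2, 3, 4, 6, 8, 12, 16, 24, 32, 48, 96
Repeated squaring mod 119: 19^1 = 19, 19^2 = 4, 19^4 = 16, 19^8 = 18, 19^16 = 86, 19^32 = 18, 19^64 = 86
Test divisors in increasing order:
  k=1: 19^1 = 19 mod 119
  k=2: 19^2 = 4 mod 119
  k=3: 19^3 = 4 * 19 = 76 mod 119
  k=4: 19^4 = 16 mod 119
  k=6: 19^6 = 16 * 4 = 64 mod 119
  k=8: 19^8 = 18 mod 119
  k=12: 19^12 = 18 * 16 = 50 mod 119
  k=16: 19^16 = 86 mod 119
  k=24: 19^24 = 86 * 18 = 1 mod 119  <- first divisor giving 1
Order = 24

24
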